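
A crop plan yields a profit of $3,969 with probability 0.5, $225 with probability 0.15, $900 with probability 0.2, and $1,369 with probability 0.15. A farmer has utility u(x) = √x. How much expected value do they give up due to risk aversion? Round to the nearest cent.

E[u] = 0.5·√3969 + 0.15·√225 + 0.2·√900 + 0.15·√1369 = 0.5·63 + 0.15·15 + 0.2·30 + 0.15·37 = 45.3
CE = (45.3)² = 2052.09
Risk premium = EV − CE = 2403.6 − 2052.09 = 351.51

$351.51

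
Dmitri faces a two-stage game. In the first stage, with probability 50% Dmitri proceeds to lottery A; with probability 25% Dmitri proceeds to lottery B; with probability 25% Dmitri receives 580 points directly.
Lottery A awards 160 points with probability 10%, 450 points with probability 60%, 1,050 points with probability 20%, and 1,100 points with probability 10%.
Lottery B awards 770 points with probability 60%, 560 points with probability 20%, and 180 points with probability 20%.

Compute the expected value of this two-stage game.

EV(A) = 0.1 × 160 + 0.6 × 450 + 0.2 × 1050 + 0.1 × 1100 = 16 + 270 + 210 + 110 = 606
EV(B) = 0.6 × 770 + 0.2 × 560 + 0.2 × 180 = 462 + 112 + 36 = 610
Branch C: 580 (certain)
Overall = 0.5 × 606 + 0.25 × 610 + 0.25 × 580 = 303 + 152.5 + 145 = 600.5

600.5 points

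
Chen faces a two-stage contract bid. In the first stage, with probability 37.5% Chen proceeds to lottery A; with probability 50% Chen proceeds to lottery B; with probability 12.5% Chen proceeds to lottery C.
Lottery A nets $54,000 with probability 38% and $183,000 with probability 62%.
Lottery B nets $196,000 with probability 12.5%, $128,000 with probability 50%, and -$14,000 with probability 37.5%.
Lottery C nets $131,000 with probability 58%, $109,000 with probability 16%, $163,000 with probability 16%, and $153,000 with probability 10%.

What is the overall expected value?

EV(A) = 0.38 × 54000 + 0.62 × 183000 = 20520 + 113460 = 133980
EV(B) = 0.125 × 196000 + 0.5 × 128000 + 0.375 × (-14000) = 24500 + 64000 − 5250 = 83250
EV(C) = 0.58 × 131000 + 0.16 × 109000 + 0.16 × 163000 + 0.1 × 153000 = 75980 + 17440 + 26080 + 15300 = 134800
Overall = 0.375 × 133980 + 0.5 × 83250 + 0.125 × 134800 = 50242.5 + 41625 + 16850 = 108717.5

$108,717.50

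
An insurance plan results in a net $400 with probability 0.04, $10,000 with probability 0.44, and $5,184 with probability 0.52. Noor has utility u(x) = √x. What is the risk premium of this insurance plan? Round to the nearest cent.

$348.26

E[u] = 0.04·√400 + 0.44·√10000 + 0.52·√5184 = 0.04·20 + 0.44·100 + 0.52·72 = 82.24
CE = (82.24)² = 6763.4176
Risk premium = EV − CE = 7111.68 − 6763.4176 = 348.2624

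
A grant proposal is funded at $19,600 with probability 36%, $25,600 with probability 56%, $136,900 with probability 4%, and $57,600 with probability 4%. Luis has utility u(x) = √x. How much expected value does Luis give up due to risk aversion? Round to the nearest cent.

E[u] = 0.36·√19600 + 0.56·√25600 + 0.04·√136900 + 0.04·√57600 = 0.36·140 + 0.56·160 + 0.04·370 + 0.04·240 = 164.4
CE = (164.4)² = 27027.36
Risk premium = EV − CE = 29172 − 27027.36 = 2144.64

$2,144.64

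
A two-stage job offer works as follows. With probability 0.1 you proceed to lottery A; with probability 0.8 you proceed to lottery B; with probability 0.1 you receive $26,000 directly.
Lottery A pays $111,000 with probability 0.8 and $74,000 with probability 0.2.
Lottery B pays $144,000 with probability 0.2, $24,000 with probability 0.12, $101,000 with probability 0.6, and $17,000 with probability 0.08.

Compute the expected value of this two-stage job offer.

EV(A) = 0.8 × 111000 + 0.2 × 74000 = 88800 + 14800 = 103600
EV(B) = 0.2 × 144000 + 0.12 × 24000 + 0.6 × 101000 + 0.08 × 17000 = 28800 + 2880 + 60600 + 1360 = 93640
Branch C: 26000 (certain)
Overall = 0.1 × 103600 + 0.8 × 93640 + 0.1 × 26000 = 10360 + 74912 + 2600 = 87872

$87,872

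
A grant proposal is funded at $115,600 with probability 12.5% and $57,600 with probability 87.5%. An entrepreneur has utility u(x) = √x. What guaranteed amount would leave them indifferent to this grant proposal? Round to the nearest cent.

$63,756.25

E[u] = 0.125·√115600 + 0.875·√57600 = 0.125·340 + 0.875·240 = 252.5
CE = (252.5)² = 63756.25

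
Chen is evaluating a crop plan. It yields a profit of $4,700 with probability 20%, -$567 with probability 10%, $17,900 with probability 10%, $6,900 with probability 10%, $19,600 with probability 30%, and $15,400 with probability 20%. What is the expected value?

EV = 0.2 × 4700 + 0.1 × (-567) + 0.1 × 17900 + 0.1 × 6900 + 0.3 × 19600 + 0.2 × 15400 = 940 − 56.7 + 1790 + 690 + 5880 + 3080 = 12323.3

$12,323.30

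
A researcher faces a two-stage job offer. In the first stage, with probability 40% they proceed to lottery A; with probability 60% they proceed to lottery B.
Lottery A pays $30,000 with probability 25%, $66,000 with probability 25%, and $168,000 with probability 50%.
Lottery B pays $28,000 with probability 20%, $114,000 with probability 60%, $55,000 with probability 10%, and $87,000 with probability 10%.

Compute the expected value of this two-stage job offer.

EV(A) = 0.25 × 30000 + 0.25 × 66000 + 0.5 × 168000 = 7500 + 16500 + 84000 = 108000
EV(B) = 0.2 × 28000 + 0.6 × 114000 + 0.1 × 55000 + 0.1 × 87000 = 5600 + 68400 + 5500 + 8700 = 88200
Overall = 0.4 × 108000 + 0.6 × 88200 = 43200 + 52920 = 96120

$96,120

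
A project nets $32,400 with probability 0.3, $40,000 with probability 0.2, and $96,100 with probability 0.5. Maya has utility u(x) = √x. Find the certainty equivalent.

E[u] = 0.3·√32400 + 0.2·√40000 + 0.5·√96100 = 0.3·180 + 0.2·200 + 0.5·310 = 249
CE = (249)² = 62001

$62,001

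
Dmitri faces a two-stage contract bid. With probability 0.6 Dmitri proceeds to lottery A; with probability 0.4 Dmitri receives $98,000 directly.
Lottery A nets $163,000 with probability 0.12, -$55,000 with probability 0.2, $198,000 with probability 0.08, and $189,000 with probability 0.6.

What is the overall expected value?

EV(A) = 0.12 × 163000 + 0.2 × (-55000) + 0.08 × 198000 + 0.6 × 189000 = 19560 − 11000 + 15840 + 113400 = 137800
Branch B: 98000 (certain)
Overall = 0.6 × 137800 + 0.4 × 98000 = 82680 + 39200 = 121880

$121,880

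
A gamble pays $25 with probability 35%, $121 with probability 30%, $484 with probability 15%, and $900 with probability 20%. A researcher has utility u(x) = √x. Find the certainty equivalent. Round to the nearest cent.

E[u] = 0.35·√25 + 0.3·√121 + 0.15·√484 + 0.2·√900 = 0.35·5 + 0.3·11 + 0.15·22 + 0.2·30 = 14.35
CE = (14.35)² = 205.9225

$205.92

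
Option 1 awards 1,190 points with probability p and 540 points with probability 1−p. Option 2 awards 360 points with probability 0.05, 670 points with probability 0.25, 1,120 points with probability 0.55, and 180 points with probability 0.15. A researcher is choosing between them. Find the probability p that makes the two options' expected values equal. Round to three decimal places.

p = 0.444

EV(Option 2) = 0.05 × 360 + 0.25 × 670 + 0.55 × 1120 + 0.15 × 180 = 18 + 167.5 + 616 + 27 = 828.5
p·1190 + (1−p)·540 = 828.5
650p + 540 = 828.5
p = (828.5 − 540) / 650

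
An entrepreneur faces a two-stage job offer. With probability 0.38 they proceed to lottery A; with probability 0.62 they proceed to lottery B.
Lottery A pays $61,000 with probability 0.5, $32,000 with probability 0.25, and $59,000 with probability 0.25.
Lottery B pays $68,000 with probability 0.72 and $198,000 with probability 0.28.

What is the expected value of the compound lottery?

EV(A) = 0.5 × 61000 + 0.25 × 32000 + 0.25 × 59000 = 30500 + 8000 + 14750 = 53250
EV(B) = 0.72 × 68000 + 0.28 × 198000 = 48960 + 55440 = 104400
Overall = 0.38 × 53250 + 0.62 × 104400 = 20235 + 64728 = 84963

$84,963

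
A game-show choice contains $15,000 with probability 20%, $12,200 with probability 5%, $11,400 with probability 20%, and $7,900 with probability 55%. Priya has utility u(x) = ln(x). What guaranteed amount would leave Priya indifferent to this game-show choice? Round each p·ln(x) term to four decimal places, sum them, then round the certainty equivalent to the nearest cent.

$9,877.35

E[u] = 0.2·ln(15000) + 0.05·ln(12200) + 0.2·ln(11400) + 0.55·ln(7900) = 1.9232 + 0.4705 + 1.8683 + 4.9360 = 9.1980
CE = e^9.1980 ≈ 9877.35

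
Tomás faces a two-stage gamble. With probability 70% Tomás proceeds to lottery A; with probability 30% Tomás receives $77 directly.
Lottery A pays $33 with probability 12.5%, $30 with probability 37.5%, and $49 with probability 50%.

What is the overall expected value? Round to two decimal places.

EV(A) = 0.125 × 33 + 0.375 × 30 + 0.5 × 49 = 4.125 + 11.25 + 24.5 = 39.875
Branch B: 77 (certain)
Overall = 0.7 × 39.875 + 0.3 × 77 = 27.9125 + 23.1 = 51.0125

$51.01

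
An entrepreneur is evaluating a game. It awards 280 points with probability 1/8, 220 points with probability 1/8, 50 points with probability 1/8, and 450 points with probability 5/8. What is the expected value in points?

350 points

EV = 1/8 × 280 + 1/8 × 220 + 1/8 × 50 + 5/8 × 450 = 35 + 27.5 + 6.25 + 281.25 = 350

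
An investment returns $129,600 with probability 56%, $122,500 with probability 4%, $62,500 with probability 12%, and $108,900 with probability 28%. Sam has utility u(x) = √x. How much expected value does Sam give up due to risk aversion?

E[u] = 0.56·√129600 + 0.04·√122500 + 0.12·√62500 + 0.28·√108900 = 0.56·360 + 0.04·350 + 0.12·250 + 0.28·330 = 338
CE = (338)² = 114244
Risk premium = EV − CE = 115468 − 114244 = 1224

$1,224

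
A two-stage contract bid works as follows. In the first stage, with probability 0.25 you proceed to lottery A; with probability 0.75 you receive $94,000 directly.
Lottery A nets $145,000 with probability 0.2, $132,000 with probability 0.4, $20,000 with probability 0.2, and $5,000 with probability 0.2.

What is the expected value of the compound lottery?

EV(A) = 0.2 × 145000 + 0.4 × 132000 + 0.2 × 20000 + 0.2 × 5000 = 29000 + 52800 + 4000 + 1000 = 86800
Branch B: 94000 (certain)
Overall = 0.25 × 86800 + 0.75 × 94000 = 21700 + 70500 = 92200

$92,200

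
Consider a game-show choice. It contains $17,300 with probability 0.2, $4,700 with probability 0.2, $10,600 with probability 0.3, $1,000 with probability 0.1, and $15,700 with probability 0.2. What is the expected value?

EV = 0.2 × 17300 + 0.2 × 4700 + 0.3 × 10600 + 0.1 × 1000 + 0.2 × 15700 = 3460 + 940 + 3180 + 100 + 3140 = 10820

$10,820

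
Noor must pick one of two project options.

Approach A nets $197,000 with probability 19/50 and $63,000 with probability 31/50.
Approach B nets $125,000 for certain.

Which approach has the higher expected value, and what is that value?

Approach A = 19/50 × 197000 + 31/50 × 63000 = 74860 + 39060 = 113920
Approach B: 125000 (certain)

Approach B ($125,000)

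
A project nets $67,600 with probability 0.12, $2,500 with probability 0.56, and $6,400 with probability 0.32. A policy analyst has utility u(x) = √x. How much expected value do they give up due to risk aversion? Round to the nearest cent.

$4,368.96

E[u] = 0.12·√67600 + 0.56·√2500 + 0.32·√6400 = 0.12·260 + 0.56·50 + 0.32·80 = 84.8
CE = (84.8)² = 7191.04
Risk premium = EV − CE = 11560 − 7191.04 = 4368.96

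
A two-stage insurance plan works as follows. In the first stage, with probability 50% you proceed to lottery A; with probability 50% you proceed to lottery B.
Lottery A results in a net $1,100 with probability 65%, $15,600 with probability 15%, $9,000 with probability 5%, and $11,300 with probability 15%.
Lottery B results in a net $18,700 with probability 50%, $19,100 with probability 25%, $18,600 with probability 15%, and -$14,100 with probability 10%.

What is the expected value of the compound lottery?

$10,352.50

EV(A) = 0.65 × 1100 + 0.15 × 15600 + 0.05 × 9000 + 0.15 × 11300 = 715 + 2340 + 450 + 1695 = 5200
EV(B) = 0.5 × 18700 + 0.25 × 19100 + 0.15 × 18600 + 0.1 × (-14100) = 9350 + 4775 + 2790 − 1410 = 15505
Overall = 0.5 × 5200 + 0.5 × 15505 = 2600 + 7752.5 = 10352.5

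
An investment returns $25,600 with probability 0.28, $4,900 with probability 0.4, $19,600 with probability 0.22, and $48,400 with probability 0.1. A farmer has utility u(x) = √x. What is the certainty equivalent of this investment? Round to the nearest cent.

$15,775.36

E[u] = 0.28·√25600 + 0.4·√4900 + 0.22·√19600 + 0.1·√48400 = 0.28·160 + 0.4·70 + 0.22·140 + 0.1·220 = 125.6
CE = (125.6)² = 15775.36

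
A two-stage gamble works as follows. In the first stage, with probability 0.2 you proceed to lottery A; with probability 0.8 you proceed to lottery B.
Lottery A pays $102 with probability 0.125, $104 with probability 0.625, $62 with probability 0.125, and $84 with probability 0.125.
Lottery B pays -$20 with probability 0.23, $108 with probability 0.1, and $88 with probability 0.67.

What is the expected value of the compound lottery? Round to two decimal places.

EV(A) = 0.125 × 102 + 0.625 × 104 + 0.125 × 62 + 0.125 × 84 = 12.75 + 65 + 7.75 + 10.5 = 96
EV(B) = 0.23 × (-20) + 0.1 × 108 + 0.67 × 88 = -4.6 + 10.8 + 58.96 = 65.16
Overall = 0.2 × 96 + 0.8 × 65.16 = 19.2 + 52.128 = 71.328

$71.33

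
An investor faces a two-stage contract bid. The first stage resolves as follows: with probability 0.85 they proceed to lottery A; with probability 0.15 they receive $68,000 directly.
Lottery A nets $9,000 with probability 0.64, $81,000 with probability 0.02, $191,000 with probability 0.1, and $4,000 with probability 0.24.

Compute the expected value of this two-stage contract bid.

$33,524

EV(A) = 0.64 × 9000 + 0.02 × 81000 + 0.1 × 191000 + 0.24 × 4000 = 5760 + 1620 + 19100 + 960 = 27440
Branch B: 68000 (certain)
Overall = 0.85 × 27440 + 0.15 × 68000 = 23324 + 10200 = 33524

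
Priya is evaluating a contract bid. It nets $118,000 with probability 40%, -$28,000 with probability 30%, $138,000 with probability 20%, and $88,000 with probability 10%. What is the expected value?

EV = 0.4 × 118000 + 0.3 × (-28000) + 0.2 × 138000 + 0.1 × 88000 = 47200 − 8400 + 27600 + 8800 = 75200

$75,200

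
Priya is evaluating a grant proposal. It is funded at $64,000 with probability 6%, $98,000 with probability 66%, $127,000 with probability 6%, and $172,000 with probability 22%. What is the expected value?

EV = 0.06 × 64000 + 0.66 × 98000 + 0.06 × 127000 + 0.22 × 172000 = 3840 + 64680 + 7620 + 37840 = 113980

$113,980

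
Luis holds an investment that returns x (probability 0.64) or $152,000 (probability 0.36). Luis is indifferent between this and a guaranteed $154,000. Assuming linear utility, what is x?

x = $155,125

0.64·x + 0.36·152000 = 154000
0.64·x = 154000 − 54720 = 99280
x = 99280 / 0.64 = 155125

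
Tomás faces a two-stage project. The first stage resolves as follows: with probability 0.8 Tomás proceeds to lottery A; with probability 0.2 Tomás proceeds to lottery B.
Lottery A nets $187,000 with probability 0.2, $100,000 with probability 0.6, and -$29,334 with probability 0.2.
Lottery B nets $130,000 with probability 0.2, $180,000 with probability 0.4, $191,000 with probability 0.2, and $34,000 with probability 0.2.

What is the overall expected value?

EV(A) = 0.2 × 187000 + 0.6 × 100000 + 0.2 × (-29334) = 37400 + 60000 − 5866.8 = 91533.2
EV(B) = 0.2 × 130000 + 0.4 × 180000 + 0.2 × 191000 + 0.2 × 34000 = 26000 + 72000 + 38200 + 6800 = 143000
Overall = 0.8 × 91533.2 + 0.2 × 143000 = 73226.56 + 28600 = 101826.56

$101,826.56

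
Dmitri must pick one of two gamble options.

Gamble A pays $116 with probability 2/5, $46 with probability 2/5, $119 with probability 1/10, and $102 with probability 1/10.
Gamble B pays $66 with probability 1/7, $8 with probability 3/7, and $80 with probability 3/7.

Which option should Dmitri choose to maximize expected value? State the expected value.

Gamble A = 2/5 × 116 + 2/5 × 46 + 1/10 × 119 + 1/10 × 102 = 46.4 + 18.4 + 11.9 + 10.2 = 86.9
Gamble B = 1/7 × 66 + 3/7 × 8 + 3/7 × 80 = 9.4286 + 3.4286 + 34.2857 = 47.1429

Gamble A ($86.90)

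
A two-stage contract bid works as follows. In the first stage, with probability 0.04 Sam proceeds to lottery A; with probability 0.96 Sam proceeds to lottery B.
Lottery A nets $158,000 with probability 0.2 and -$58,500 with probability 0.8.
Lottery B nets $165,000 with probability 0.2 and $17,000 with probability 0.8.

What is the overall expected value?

EV(A) = 0.2 × 158000 + 0.8 × (-58500) = 31600 − 46800 = -15200
EV(B) = 0.2 × 165000 + 0.8 × 17000 = 33000 + 13600 = 46600
Overall = 0.04 × (-15200) + 0.96 × 46600 = -608 + 44736 = 44128

$44,128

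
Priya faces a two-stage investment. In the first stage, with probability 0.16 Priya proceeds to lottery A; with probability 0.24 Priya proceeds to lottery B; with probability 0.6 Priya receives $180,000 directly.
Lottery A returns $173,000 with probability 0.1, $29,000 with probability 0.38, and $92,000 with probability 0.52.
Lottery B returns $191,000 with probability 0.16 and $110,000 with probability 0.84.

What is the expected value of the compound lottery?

EV(A) = 0.1 × 173000 + 0.38 × 29000 + 0.52 × 92000 = 17300 + 11020 + 47840 = 76160
EV(B) = 0.16 × 191000 + 0.84 × 110000 = 30560 + 92400 = 122960
Branch C: 180000 (certain)
Overall = 0.16 × 76160 + 0.24 × 122960 + 0.6 × 180000 = 12185.6 + 29510.4 + 108000 = 149696

$149,696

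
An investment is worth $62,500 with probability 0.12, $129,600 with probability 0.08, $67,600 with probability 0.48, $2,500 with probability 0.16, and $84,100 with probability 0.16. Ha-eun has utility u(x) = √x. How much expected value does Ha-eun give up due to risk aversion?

$7,528

E[u] = 0.12·√62500 + 0.08·√129600 + 0.48·√67600 + 0.16·√2500 + 0.16·√84100 = 0.12·250 + 0.08·360 + 0.48·260 + 0.16·50 + 0.16·290 = 238
CE = (238)² = 56644
Risk premium = EV − CE = 64172 − 56644 = 7528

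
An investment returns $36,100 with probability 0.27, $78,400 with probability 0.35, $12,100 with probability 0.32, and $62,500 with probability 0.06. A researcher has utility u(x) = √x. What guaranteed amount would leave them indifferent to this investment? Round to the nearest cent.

$39,800.25

E[u] = 0.27·√36100 + 0.35·√78400 + 0.32·√12100 + 0.06·√62500 = 0.27·190 + 0.35·280 + 0.32·110 + 0.06·250 = 199.5
CE = (199.5)² = 39800.25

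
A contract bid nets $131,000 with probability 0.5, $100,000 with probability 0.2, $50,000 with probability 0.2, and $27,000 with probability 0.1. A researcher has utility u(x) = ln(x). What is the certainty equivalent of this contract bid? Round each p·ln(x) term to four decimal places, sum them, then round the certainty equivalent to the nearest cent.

$87,421.80

E[u] = 0.5·ln(131000) + 0.2·ln(100000) + 0.2·ln(50000) + 0.1·ln(27000) = 5.8915 + 2.3026 + 2.1640 + 1.0204 = 11.3785
CE = e^11.3785 ≈ 87421.80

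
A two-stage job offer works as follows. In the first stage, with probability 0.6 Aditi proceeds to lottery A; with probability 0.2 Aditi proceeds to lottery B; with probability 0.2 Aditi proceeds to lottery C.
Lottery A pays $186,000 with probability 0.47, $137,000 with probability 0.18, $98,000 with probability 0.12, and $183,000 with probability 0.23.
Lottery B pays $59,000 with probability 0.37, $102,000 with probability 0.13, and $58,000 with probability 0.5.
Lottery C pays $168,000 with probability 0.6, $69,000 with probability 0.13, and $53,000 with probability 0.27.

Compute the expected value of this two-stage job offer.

$137,192

EV(A) = 0.47 × 186000 + 0.18 × 137000 + 0.12 × 98000 + 0.23 × 183000 = 87420 + 24660 + 11760 + 42090 = 165930
EV(B) = 0.37 × 59000 + 0.13 × 102000 + 0.5 × 58000 = 21830 + 13260 + 29000 = 64090
EV(C) = 0.6 × 168000 + 0.13 × 69000 + 0.27 × 53000 = 100800 + 8970 + 14310 = 124080
Overall = 0.6 × 165930 + 0.2 × 64090 + 0.2 × 124080 = 99558 + 12818 + 24816 = 137192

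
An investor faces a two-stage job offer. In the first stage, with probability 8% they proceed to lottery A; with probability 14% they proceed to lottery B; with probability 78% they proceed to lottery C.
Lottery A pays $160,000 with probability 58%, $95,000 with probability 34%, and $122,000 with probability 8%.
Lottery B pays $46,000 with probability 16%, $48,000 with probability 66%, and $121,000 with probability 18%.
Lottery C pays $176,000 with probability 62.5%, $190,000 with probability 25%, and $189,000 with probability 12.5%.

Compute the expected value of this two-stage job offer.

EV(A) = 0.58 × 160000 + 0.34 × 95000 + 0.08 × 122000 = 92800 + 32300 + 9760 = 134860
EV(B) = 0.16 × 46000 + 0.66 × 48000 + 0.18 × 121000 = 7360 + 31680 + 21780 = 60820
EV(C) = 0.625 × 176000 + 0.25 × 190000 + 0.125 × 189000 = 110000 + 47500 + 23625 = 181125
Overall = 0.08 × 134860 + 0.14 × 60820 + 0.78 × 181125 = 10788.8 + 8514.8 + 141277.5 = 160581.1

$160,581.10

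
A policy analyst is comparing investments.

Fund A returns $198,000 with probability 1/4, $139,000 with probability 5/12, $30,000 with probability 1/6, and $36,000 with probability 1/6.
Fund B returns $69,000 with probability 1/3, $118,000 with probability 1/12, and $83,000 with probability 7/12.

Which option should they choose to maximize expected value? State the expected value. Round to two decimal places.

Fund A = 1/4 × 198000 + 5/12 × 139000 + 1/6 × 30000 + 1/6 × 36000 = 49500 + 57916.6667 + 5000 + 6000 = 118416.6667
Fund B = 1/3 × 69000 + 1/12 × 118000 + 7/12 × 83000 = 23000 + 9833.3333 + 48416.6667 = 81250

Fund A ($118,416.67)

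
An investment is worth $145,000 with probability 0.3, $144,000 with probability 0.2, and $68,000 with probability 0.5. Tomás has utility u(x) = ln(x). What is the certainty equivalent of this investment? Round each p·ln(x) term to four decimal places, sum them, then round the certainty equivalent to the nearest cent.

E[u] = 0.3·ln(145000) + 0.2·ln(144000) + 0.5·ln(68000) = 3.5653 + 2.3755 + 5.5636 = 11.5044
CE = e^11.5044 ≈ 99151.08

$99,151.08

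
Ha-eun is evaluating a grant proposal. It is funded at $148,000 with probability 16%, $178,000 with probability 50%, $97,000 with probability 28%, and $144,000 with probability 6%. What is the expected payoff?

$148,480

EV = 0.16 × 148000 + 0.5 × 178000 + 0.28 × 97000 + 0.06 × 144000 = 23680 + 89000 + 27160 + 8640 = 148480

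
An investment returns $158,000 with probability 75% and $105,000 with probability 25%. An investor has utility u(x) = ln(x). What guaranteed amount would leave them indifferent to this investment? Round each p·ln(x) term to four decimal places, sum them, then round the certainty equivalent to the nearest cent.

$142,657.22

E[u] = 0.75·ln(158000) + 0.25·ln(105000) = 8.9778 + 2.8904 = 11.8682
CE = e^11.8682 ≈ 142657.22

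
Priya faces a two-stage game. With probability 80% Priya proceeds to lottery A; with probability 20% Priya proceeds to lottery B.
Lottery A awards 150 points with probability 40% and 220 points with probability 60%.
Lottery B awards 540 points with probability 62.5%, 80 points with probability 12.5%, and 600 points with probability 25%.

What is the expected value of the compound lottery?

253.1 points

EV(A) = 0.4 × 150 + 0.6 × 220 = 60 + 132 = 192
EV(B) = 0.625 × 540 + 0.125 × 80 + 0.25 × 600 = 337.5 + 10 + 150 = 497.5
Overall = 0.8 × 192 + 0.2 × 497.5 = 153.6 + 99.5 = 253.1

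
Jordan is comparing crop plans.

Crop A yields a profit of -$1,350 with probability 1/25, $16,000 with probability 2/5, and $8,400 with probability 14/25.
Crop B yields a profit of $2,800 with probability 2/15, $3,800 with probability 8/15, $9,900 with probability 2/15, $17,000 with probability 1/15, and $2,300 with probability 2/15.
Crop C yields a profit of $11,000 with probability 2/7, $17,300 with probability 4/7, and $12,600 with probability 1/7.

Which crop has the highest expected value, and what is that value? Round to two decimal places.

Crop A = 1/25 × (-1350) + 2/5 × 16000 + 14/25 × 8400 = -54 + 6400 + 4704 = 11050
Crop B = 2/15 × 2800 + 8/15 × 3800 + 2/15 × 9900 + 1/15 × 17000 + 2/15 × 2300 = 373.3333 + 2026.6667 + 1320 + 1133.3333 + 306.6667 = 5160
Crop C = 2/7 × 11000 + 4/7 × 17300 + 1/7 × 12600 = 3142.8571 + 9885.7143 + 1800 = 14828.5714

Crop C ($14,828.57)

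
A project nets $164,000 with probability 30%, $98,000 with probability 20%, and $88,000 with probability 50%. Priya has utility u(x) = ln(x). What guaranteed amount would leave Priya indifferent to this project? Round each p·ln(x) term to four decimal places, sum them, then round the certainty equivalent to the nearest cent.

E[u] = 0.3·ln(164000) + 0.2·ln(98000) + 0.5·ln(88000) = 3.6023 + 2.2985 + 5.6925 = 11.5933
CE = e^11.5933 ≈ 108369.29

$108,369.29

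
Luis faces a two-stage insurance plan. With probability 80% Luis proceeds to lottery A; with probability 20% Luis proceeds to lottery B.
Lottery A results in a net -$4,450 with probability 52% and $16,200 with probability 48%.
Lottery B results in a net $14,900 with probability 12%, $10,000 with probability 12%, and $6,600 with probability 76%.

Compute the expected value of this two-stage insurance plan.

$5,970.40

EV(A) = 0.52 × (-4450) + 0.48 × 16200 = -2314 + 7776 = 5462
EV(B) = 0.12 × 14900 + 0.12 × 10000 + 0.76 × 6600 = 1788 + 1200 + 5016 = 8004
Overall = 0.8 × 5462 + 0.2 × 8004 = 4369.6 + 1600.8 = 5970.4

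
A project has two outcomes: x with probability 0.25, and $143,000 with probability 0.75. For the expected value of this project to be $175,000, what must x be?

x = $271,000

0.25·x + 0.75·143000 = 175000
0.25·x = 175000 − 107250 = 67750
x = 67750 / 0.25 = 271000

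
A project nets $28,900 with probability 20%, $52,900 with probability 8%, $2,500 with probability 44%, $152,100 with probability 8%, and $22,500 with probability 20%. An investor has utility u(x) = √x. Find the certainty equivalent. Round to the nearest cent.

E[u] = 0.2·√28900 + 0.08·√52900 + 0.44·√2500 + 0.08·√152100 + 0.2·√22500 = 0.2·170 + 0.08·230 + 0.44·50 + 0.08·390 + 0.2·150 = 135.6
CE = (135.6)² = 18387.36

$18,387.36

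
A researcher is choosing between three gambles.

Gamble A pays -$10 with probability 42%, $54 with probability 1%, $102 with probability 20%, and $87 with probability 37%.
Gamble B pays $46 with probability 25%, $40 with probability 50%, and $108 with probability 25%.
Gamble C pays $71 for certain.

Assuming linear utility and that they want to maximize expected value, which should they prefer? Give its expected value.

Gamble C ($71)

Gamble A = 0.42 × (-10) + 0.01 × 54 + 0.2 × 102 + 0.37 × 87 = -4.2 + 0.54 + 20.4 + 32.19 = 48.93
Gamble B = 0.25 × 46 + 0.5 × 40 + 0.25 × 108 = 11.5 + 20 + 27 = 58.5
Gamble C: 71 (certain)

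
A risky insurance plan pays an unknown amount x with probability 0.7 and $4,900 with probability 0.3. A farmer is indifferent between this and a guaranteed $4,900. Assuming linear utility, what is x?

x = $4,900

0.7·x + 0.3·4900 = 4900
0.7·x = 4900 − 1470 = 3430
x = 3430 / 0.7 = 4900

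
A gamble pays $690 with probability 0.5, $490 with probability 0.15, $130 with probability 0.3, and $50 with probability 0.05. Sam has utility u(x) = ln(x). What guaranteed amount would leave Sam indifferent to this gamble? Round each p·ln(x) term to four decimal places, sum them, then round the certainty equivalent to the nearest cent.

$348.42

E[u] = 0.5·ln(690) + 0.15·ln(490) + 0.3·ln(130) + 0.05·ln(50) = 3.2683 + 0.9292 + 1.4603 + 0.1956 = 5.8534
CE = e^5.8534 ≈ 348.42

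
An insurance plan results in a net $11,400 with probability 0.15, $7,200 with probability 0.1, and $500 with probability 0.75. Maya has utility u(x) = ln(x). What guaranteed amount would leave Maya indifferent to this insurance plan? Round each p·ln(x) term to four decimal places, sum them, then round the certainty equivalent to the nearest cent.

E[u] = 0.15·ln(11400) + 0.1·ln(7200) + 0.75·ln(500) = 1.4012 + 0.8882 + 4.6610 = 6.9504
CE = e^6.9504 ≈ 1043.57

$1,043.57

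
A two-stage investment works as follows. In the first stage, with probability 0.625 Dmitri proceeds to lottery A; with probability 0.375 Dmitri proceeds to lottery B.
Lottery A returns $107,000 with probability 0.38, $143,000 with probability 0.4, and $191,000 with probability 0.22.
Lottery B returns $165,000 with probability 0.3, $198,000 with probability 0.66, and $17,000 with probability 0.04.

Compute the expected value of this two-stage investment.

$155,247.50

EV(A) = 0.38 × 107000 + 0.4 × 143000 + 0.22 × 191000 = 40660 + 57200 + 42020 = 139880
EV(B) = 0.3 × 165000 + 0.66 × 198000 + 0.04 × 17000 = 49500 + 130680 + 680 = 180860
Overall = 0.625 × 139880 + 0.375 × 180860 = 87425 + 67822.5 = 155247.5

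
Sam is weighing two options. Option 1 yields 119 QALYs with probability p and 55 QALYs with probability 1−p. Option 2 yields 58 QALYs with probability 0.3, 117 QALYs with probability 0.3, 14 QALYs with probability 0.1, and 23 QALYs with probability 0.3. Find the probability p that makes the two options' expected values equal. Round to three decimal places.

p = 0.091

EV(Option 2) = 0.3 × 58 + 0.3 × 117 + 0.1 × 14 + 0.3 × 23 = 17.4 + 35.1 + 1.4 + 6.9 = 60.8
p·119 + (1−p)·55 = 60.8
64p + 55 = 60.8
p = (60.8 − 55) / 64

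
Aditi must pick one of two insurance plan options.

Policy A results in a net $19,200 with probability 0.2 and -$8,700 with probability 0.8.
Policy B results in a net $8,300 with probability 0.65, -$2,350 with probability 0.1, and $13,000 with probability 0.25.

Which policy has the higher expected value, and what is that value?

Policy A = 0.2 × 19200 + 0.8 × (-8700) = 3840 − 6960 = -3120
Policy B = 0.65 × 8300 + 0.1 × (-2350) + 0.25 × 13000 = 5395 − 235 + 3250 = 8410

Policy B ($8,410)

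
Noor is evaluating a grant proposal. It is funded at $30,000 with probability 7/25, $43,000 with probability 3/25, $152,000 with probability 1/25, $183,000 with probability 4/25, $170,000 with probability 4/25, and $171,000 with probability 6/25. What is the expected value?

$117,160

EV = 7/25 × 30000 + 3/25 × 43000 + 1/25 × 152000 + 4/25 × 183000 + 4/25 × 170000 + 6/25 × 171000 = 8400 + 5160 + 6080 + 29280 + 27200 + 41040 = 117160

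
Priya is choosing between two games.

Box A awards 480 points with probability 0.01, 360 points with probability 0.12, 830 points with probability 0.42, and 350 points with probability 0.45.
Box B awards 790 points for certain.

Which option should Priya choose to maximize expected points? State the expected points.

Box A = 0.01 × 480 + 0.12 × 360 + 0.42 × 830 + 0.45 × 350 = 4.8 + 43.2 + 348.6 + 157.5 = 554.1
Box B: 790 (certain)

Box B (790 points)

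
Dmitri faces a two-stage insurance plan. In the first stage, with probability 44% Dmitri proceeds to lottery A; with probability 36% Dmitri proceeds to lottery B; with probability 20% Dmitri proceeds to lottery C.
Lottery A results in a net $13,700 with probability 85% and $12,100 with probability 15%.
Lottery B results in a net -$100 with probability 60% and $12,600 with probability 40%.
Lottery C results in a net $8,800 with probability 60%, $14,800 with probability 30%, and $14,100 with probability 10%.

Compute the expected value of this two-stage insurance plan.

$9,941.20

EV(A) = 0.85 × 13700 + 0.15 × 12100 = 11645 + 1815 = 13460
EV(B) = 0.6 × (-100) + 0.4 × 12600 = -60 + 5040 = 4980
EV(C) = 0.6 × 8800 + 0.3 × 14800 + 0.1 × 14100 = 5280 + 4440 + 1410 = 11130
Overall = 0.44 × 13460 + 0.36 × 4980 + 0.2 × 11130 = 5922.4 + 1792.8 + 2226 = 9941.2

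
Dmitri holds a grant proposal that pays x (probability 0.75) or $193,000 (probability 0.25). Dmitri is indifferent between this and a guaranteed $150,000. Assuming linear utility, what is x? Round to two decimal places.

x = $135,666.67

0.75·x + 0.25·193000 = 150000
0.75·x = 150000 − 48250 = 101750
x = 101750 / 0.75 = 135666.6667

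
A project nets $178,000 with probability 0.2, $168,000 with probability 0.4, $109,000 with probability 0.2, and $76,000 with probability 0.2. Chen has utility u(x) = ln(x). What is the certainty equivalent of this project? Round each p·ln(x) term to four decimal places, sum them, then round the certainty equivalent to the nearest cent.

$132,999.41

E[u] = 0.2·ln(178000) + 0.4·ln(168000) + 0.2·ln(109000) + 0.2·ln(76000) = 2.4179 + 4.8127 + 2.3198 + 2.2477 = 11.7981
CE = e^11.7981 ≈ 132999.41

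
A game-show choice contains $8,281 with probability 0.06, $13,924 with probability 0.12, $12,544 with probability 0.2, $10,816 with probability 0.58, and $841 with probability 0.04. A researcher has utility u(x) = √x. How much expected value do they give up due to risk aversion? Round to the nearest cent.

$271.21

E[u] = 0.06·√8281 + 0.12·√13924 + 0.2·√12544 + 0.58·√10816 + 0.04·√841 = 0.06·91 + 0.12·118 + 0.2·112 + 0.58·104 + 0.04·29 = 103.5
CE = (103.5)² = 10712.25
Risk premium = EV − CE = 10983.46 − 10712.25 = 271.21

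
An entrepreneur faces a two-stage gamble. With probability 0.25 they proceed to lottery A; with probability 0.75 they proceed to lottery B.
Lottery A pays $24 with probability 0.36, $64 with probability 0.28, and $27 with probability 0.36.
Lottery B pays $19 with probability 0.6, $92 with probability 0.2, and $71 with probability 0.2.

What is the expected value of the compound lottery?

EV(A) = 0.36 × 24 + 0.28 × 64 + 0.36 × 27 = 8.64 + 17.92 + 9.72 = 36.28
EV(B) = 0.6 × 19 + 0.2 × 92 + 0.2 × 71 = 11.4 + 18.4 + 14.2 = 44
Overall = 0.25 × 36.28 + 0.75 × 44 = 9.07 + 33 = 42.07

$42.07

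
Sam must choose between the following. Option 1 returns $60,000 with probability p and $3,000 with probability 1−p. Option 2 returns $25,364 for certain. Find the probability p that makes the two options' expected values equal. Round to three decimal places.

p·60000 + (1−p)·3000 = 25364
57000p + 3000 = 25364
p = (25364 − 3000) / 57000

p = 0.392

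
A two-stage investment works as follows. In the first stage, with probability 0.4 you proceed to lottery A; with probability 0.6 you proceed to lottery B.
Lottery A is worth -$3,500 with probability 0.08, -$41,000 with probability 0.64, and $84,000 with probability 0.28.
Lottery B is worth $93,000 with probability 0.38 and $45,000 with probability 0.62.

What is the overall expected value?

EV(A) = 0.08 × (-3500) + 0.64 × (-41000) + 0.28 × 84000 = -280 − 26240 + 23520 = -3000
EV(B) = 0.38 × 93000 + 0.62 × 45000 = 35340 + 27900 = 63240
Overall = 0.4 × (-3000) + 0.6 × 63240 = -1200 + 37944 = 36744

$36,744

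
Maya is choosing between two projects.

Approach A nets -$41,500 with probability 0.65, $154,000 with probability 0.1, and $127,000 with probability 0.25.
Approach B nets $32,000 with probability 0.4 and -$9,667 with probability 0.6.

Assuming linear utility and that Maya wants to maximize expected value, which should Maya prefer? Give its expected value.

Approach A ($20,175)

Approach A = 0.65 × (-41500) + 0.1 × 154000 + 0.25 × 127000 = -26975 + 15400 + 31750 = 20175
Approach B = 0.4 × 32000 + 0.6 × (-9667) = 12800 − 5800.2 = 6999.8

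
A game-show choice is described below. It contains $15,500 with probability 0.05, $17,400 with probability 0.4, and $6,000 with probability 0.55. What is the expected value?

EV = 0.05 × 15500 + 0.4 × 17400 + 0.55 × 6000 = 775 + 6960 + 3300 = 11035

$11,035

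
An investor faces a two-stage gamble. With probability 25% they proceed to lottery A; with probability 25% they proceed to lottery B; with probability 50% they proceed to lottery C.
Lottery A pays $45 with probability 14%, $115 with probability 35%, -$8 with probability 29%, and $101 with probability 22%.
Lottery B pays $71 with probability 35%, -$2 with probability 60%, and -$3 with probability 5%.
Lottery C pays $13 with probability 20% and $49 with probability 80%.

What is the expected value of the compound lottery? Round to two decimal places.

EV(A) = 0.14 × 45 + 0.35 × 115 + 0.29 × (-8) + 0.22 × 101 = 6.3 + 40.25 − 2.32 + 22.22 = 66.45
EV(B) = 0.35 × 71 + 0.6 × (-2) + 0.05 × (-3) = 24.85 − 1.2 − 0.15 = 23.5
EV(C) = 0.2 × 13 + 0.8 × 49 = 2.6 + 39.2 = 41.8
Overall = 0.25 × 66.45 + 0.25 × 23.5 + 0.5 × 41.8 = 16.6125 + 5.875 + 20.9 = 43.3875

$43.39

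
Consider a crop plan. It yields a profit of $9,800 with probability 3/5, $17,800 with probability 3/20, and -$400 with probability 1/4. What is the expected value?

EV = 3/5 × 9800 + 3/20 × 17800 + 1/4 × (-400) = 5880 + 2670 − 100 = 8450

$8,450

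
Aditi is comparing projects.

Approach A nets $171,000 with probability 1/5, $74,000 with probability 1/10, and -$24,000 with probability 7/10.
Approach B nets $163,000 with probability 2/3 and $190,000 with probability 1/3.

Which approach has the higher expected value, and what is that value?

Approach B ($172,000)

Approach A = 1/5 × 171000 + 1/10 × 74000 + 7/10 × (-24000) = 34200 + 7400 − 16800 = 24800
Approach B = 2/3 × 163000 + 1/3 × 190000 = 108666.6667 + 63333.3333 = 172000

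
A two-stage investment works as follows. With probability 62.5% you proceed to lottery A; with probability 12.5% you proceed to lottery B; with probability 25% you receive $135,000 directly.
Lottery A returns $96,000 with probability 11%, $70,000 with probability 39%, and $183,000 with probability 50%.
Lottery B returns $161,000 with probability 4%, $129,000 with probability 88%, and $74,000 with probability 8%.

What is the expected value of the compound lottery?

EV(A) = 0.11 × 96000 + 0.39 × 70000 + 0.5 × 183000 = 10560 + 27300 + 91500 = 129360
EV(B) = 0.04 × 161000 + 0.88 × 129000 + 0.08 × 74000 = 6440 + 113520 + 5920 = 125880
Branch C: 135000 (certain)
Overall = 0.625 × 129360 + 0.125 × 125880 + 0.25 × 135000 = 80850 + 15735 + 33750 = 130335

$130,335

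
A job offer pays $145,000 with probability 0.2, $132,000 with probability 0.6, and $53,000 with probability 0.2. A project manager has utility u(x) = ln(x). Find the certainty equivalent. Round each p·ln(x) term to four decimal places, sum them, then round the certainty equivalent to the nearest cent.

$112,061.15

E[u] = 0.2·ln(145000) + 0.6·ln(132000) + 0.2·ln(53000) = 2.3769 + 7.0743 + 2.1756 = 11.6268
CE = e^11.6268 ≈ 112061.15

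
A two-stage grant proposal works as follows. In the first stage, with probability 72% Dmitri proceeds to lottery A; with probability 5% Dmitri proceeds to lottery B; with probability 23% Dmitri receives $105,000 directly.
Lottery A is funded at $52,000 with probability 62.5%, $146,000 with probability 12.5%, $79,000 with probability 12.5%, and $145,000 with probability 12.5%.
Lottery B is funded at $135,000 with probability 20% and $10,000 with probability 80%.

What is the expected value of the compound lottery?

$82,600

EV(A) = 0.625 × 52000 + 0.125 × 146000 + 0.125 × 79000 + 0.125 × 145000 = 32500 + 18250 + 9875 + 18125 = 78750
EV(B) = 0.2 × 135000 + 0.8 × 10000 = 27000 + 8000 = 35000
Branch C: 105000 (certain)
Overall = 0.72 × 78750 + 0.05 × 35000 + 0.23 × 105000 = 56700 + 1750 + 24150 = 82600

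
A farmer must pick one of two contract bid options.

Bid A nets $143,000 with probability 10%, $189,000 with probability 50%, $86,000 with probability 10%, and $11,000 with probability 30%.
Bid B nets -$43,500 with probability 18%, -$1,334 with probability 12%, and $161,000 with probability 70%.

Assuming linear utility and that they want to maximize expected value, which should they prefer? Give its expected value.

Bid A ($120,700)

Bid A = 0.1 × 143000 + 0.5 × 189000 + 0.1 × 86000 + 0.3 × 11000 = 14300 + 94500 + 8600 + 3300 = 120700
Bid B = 0.18 × (-43500) + 0.12 × (-1334) + 0.7 × 161000 = -7830 − 160.08 + 112700 = 104709.92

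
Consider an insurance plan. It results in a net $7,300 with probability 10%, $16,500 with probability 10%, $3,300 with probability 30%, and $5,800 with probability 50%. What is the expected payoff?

$6,270

EV = 0.1 × 7300 + 0.1 × 16500 + 0.3 × 3300 + 0.5 × 5800 = 730 + 1650 + 990 + 2900 = 6270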